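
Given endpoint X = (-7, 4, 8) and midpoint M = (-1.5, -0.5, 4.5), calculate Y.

Y = 2M - X
  = (2·(-1.5) - (-7), 2·(-0.5) - 4, 2·4.5 - 8)
  = (-3 + 7, -1 - 4, 9 - 8)
  = (4, -5, 1)

(4, -5, 1)


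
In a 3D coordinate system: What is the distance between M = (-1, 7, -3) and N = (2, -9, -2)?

d = √[(x₂-x₁)² + (y₂-y₁)² + (z₂-z₁)²]
  = √[3² + (-16)² + 1²]
  = √[9 + 256 + 1]
  = √266
  ≈ 16.31

16.31


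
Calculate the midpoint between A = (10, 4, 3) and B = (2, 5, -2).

M = ((x₁+x₂)/2, (y₁+y₂)/2, (z₁+z₂)/2)
  = ((10 + 2)/2, (4 + 5)/2, (3 - 2)/2)
  = (12/2, 9/2, 1/2)
  = (6, 4.5, 0.5)

(6, 4.5, 0.5)


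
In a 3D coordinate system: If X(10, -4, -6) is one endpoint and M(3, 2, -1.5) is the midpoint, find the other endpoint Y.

Y = 2M - X
  = (2·3 - 10, 2·2 - (-4), 2·(-1.5) - (-6))
  = (6 - 10, 4 + 4, -3 + 6)
  = (-4, 8, 3)

(-4, 8, 3)


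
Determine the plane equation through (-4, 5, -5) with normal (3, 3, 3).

The plane through P with normal n = (a, b, c) satisfies n·(r - P) = 0,
i.e. ax + by + cz = a·x₀ + b·y₀ + c·z₀.
d = 3·(-4) + 3·5 + 3·(-5)
  = -12 + 15 - 15
  = -12
Equation: 3x + 3y + 3z = -12

3x + 3y + 3z = -12


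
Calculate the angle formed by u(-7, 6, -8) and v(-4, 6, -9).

u·v = (-7)·(-4) + 6·6 + (-8)·(-9) = 28 + 36 + 72 = 136
|u| = √((-7)² + 6² + (-8)²) = √149 ≈ 12.21
|v| = √((-4)² + 6² + (-9)²) = √133 ≈ 11.53
cos θ = (u·v)/(|u||v|) = 136/(12.21·11.53) ≈ 0.9661
θ = arccos(0.9661) ≈ 14.96°

14.96°


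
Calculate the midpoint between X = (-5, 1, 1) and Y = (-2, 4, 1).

M = ((x₁+x₂)/2, (y₁+y₂)/2, (z₁+z₂)/2)
  = ((-5 - 2)/2, (1 + 4)/2, (1 + 1)/2)
  = (-7/2, 5/2, 2/2)
  = (-3.5, 2.5, 1)

(-3.5, 2.5, 1)


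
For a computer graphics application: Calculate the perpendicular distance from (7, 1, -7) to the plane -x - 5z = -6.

distance = |a·x₀ + b·y₀ + c·z₀ - d| / √(a² + b² + c²)
  = |(-1)·7 + 0·1 + (-5)·(-7) - (-6)| / √((-1)² + 0² + (-5)²)
  = |-7 + 0 + 35 + 6| / √(1 + 0 + 25)
  = |34| / √26
  = 34 / 5.099
  ≈ 6.668

6.668


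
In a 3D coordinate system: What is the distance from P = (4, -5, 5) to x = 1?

distance = |a·x₀ + b·y₀ + c·z₀ - d| / √(a² + b² + c²)
  = |1·4 + 0·(-5) + 0·5 - 1| / √(1² + 0² + 0²)
  = |4 + 0 + 0 - 1| / √(1 + 0 + 0)
  = |3| / √1
  = 3 / 1
  ≈ 3

3


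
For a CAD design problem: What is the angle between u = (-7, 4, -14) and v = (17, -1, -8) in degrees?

u·v = (-7)·17 + 4·(-1) + (-14)·(-8) = -119 - 4 + 112 = -11
|u| = √((-7)² + 4² + (-14)²) = √261 ≈ 16.16
|v| = √(17² + (-1)² + (-8)²) = √354 ≈ 18.81
cos θ = (u·v)/(|u||v|) = -11/(16.16·18.81) ≈ -0.03619
θ = arccos(-0.03619) ≈ 92.07°

92.07°


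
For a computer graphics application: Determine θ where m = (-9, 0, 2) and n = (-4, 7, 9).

m·n = (-9)·(-4) + 0·7 + 2·9 = 36 + 0 + 18 = 54
|m| = √((-9)² + 0² + 2²) = √85 ≈ 9.22
|n| = √((-4)² + 7² + 9²) = √146 ≈ 12.08
cos θ = (m·n)/(|m||n|) = 54/(9.22·12.08) ≈ 0.4847
θ = arccos(0.4847) ≈ 61°

61°


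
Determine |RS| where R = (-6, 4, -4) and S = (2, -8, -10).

d = √[(x₂-x₁)² + (y₂-y₁)² + (z₂-z₁)²]
  = √[8² + (-12)² + (-6)²]
  = √[64 + 144 + 36]
  = √244
  ≈ 15.62

15.62


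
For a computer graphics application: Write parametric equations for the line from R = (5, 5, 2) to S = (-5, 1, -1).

Direction vector d = S - R = (-5 - 5, 1 - 5, -1 - 2) = (-10, -4, -3)
Parametric form r = R + t·d:
x = 5 - 10t, y = 5 - 4t, z = 2 - 3t

x = 5 - 10t, y = 5 - 4t, z = 2 - 3t


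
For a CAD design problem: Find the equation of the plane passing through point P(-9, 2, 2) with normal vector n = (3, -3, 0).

The plane through P with normal n = (a, b, c) satisfies n·(r - P) = 0,
i.e. ax + by + cz = a·x₀ + b·y₀ + c·z₀.
d = 3·(-9) + (-3)·2 + 0·2
  = -27 - 6 + 0
  = -33
Equation: 3x - 3y = -33

3x - 3y = -33


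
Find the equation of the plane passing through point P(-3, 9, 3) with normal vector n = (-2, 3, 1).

The plane through P with normal n = (a, b, c) satisfies n·(r - P) = 0,
i.e. ax + by + cz = a·x₀ + b·y₀ + c·z₀.
d = (-2)·(-3) + 3·9 + 1·3
  = 6 + 27 + 3
  = 36
Equation: -2x + 3y + z = 36

-2x + 3y + z = 36


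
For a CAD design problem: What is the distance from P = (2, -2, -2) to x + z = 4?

distance = |a·x₀ + b·y₀ + c·z₀ - d| / √(a² + b² + c²)
  = |1·2 + 0·(-2) + 1·(-2) - 4| / √(1² + 0² + 1²)
  = |2 + 0 - 2 - 4| / √(1 + 0 + 1)
  = |-4| / √2
  = 4 / 1.414
  ≈ 2.828

2.828


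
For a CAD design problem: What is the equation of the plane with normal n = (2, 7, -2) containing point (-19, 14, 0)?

The plane through P with normal n = (a, b, c) satisfies n·(r - P) = 0,
i.e. ax + by + cz = a·x₀ + b·y₀ + c·z₀.
d = 2·(-19) + 7·14 + (-2)·0
  = -38 + 98 + 0
  = 60
Equation: 2x + 7y - 2z = 60

2x + 7y - 2z = 60


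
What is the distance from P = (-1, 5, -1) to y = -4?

distance = |a·x₀ + b·y₀ + c·z₀ - d| / √(a² + b² + c²)
  = |0·(-1) + 1·5 + 0·(-1) - (-4)| / √(0² + 1² + 0²)
  = |0 + 5 + 0 + 4| / √(0 + 1 + 0)
  = |9| / √1
  = 9 / 1
  ≈ 9

9


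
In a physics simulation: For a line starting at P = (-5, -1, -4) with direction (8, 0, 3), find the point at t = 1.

P(t) = P + t·d
  = (-5 + 8·1, -1 + 0·1, -4 + 3·1)
  = (-5 + 8, -1 + 0, -4 + 3)
  = (3, -1, -1)

(3, -1, -1)


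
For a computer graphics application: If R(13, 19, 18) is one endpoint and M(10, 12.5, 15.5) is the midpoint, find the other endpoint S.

S = 2M - R
  = (2·10 - 13, 2·12.5 - 19, 2·15.5 - 18)
  = (20 - 13, 25 - 19, 31 - 18)
  = (7, 6, 13)

(7, 6, 13)


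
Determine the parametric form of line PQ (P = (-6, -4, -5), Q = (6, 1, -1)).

Direction vector d = Q - P = (6 + 6, 1 + 4, -1 + 5) = (12, 5, 4)
Parametric form r = P + t·d:
x = -6 + 12t, y = -4 + 5t, z = -5 + 4t

x = -6 + 12t, y = -4 + 5t, z = -5 + 4t


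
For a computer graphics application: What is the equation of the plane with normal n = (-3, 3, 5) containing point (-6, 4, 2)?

The plane through P with normal n = (a, b, c) satisfies n·(r - P) = 0,
i.e. ax + by + cz = a·x₀ + b·y₀ + c·z₀.
d = (-3)·(-6) + 3·4 + 5·2
  = 18 + 12 + 10
  = 40
Equation: -3x + 3y + 5z = 40

-3x + 3y + 5z = 40


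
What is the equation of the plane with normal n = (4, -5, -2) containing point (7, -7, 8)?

The plane through P with normal n = (a, b, c) satisfies n·(r - P) = 0,
i.e. ax + by + cz = a·x₀ + b·y₀ + c·z₀.
d = 4·7 + (-5)·(-7) + (-2)·8
  = 28 + 35 - 16
  = 47
Equation: 4x - 5y - 2z = 47

4x - 5y - 2z = 47


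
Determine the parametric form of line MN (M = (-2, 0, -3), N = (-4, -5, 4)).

Direction vector d = N - M = (-4 + 2, -5 + 0, 4 + 3) = (-2, -5, 7)
Parametric form r = M + t·d:
x = -2 - 2t, y = 0 - 5t, z = -3 + 7t

x = -2 - 2t, y = 0 - 5t, z = -3 + 7t


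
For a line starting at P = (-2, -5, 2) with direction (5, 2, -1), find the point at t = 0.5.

P(t) = P + t·d
  = (-2 + 5·0.5, -5 + 2·0.5, 2 + (-1)·0.5)
  = (-2 + 2.5, -5 + 1, 2 - 0.5)
  = (0.5, -4, 1.5)

(0.5, -4, 1.5)


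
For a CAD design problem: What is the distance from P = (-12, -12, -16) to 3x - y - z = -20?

distance = |a·x₀ + b·y₀ + c·z₀ - d| / √(a² + b² + c²)
  = |3·(-12) + (-1)·(-12) + (-1)·(-16) - (-20)| / √(3² + (-1)² + (-1)²)
  = |-36 + 12 + 16 + 20| / √(9 + 1 + 1)
  = |12| / √11
  = 12 / 3.317
  ≈ 3.618

3.618


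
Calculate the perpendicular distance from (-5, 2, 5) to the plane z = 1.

distance = |a·x₀ + b·y₀ + c·z₀ - d| / √(a² + b² + c²)
  = |0·(-5) + 0·2 + 1·5 - 1| / √(0² + 0² + 1²)
  = |0 + 0 + 5 - 1| / √(0 + 0 + 1)
  = |4| / √1
  = 4 / 1
  ≈ 4

4


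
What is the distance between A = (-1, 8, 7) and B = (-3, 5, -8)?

d = √[(x₂-x₁)² + (y₂-y₁)² + (z₂-z₁)²]
  = √[(-2)² + (-3)² + (-15)²]
  = √[4 + 9 + 225]
  = √238
  ≈ 15.43

15.43


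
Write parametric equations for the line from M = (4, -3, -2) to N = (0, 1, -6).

Direction vector d = N - M = (0 - 4, 1 + 3, -6 + 2) = (-4, 4, -4)
Parametric form r = M + t·d:
x = 4 - 4t, y = -3 + 4t, z = -2 - 4t

x = 4 - 4t, y = -3 + 4t, z = -2 - 4t


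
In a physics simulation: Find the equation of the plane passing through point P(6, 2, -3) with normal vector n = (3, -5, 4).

The plane through P with normal n = (a, b, c) satisfies n·(r - P) = 0,
i.e. ax + by + cz = a·x₀ + b·y₀ + c·z₀.
d = 3·6 + (-5)·2 + 4·(-3)
  = 18 - 10 - 12
  = -4
Equation: 3x - 5y + 4z = -4

3x - 5y + 4z = -4


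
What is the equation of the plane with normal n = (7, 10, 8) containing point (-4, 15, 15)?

The plane through P with normal n = (a, b, c) satisfies n·(r - P) = 0,
i.e. ax + by + cz = a·x₀ + b·y₀ + c·z₀.
d = 7·(-4) + 10·15 + 8·15
  = -28 + 150 + 120
  = 242
Equation: 7x + 10y + 8z = 242

7x + 10y + 8z = 242


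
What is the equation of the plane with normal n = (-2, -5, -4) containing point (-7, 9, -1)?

The plane through P with normal n = (a, b, c) satisfies n·(r - P) = 0,
i.e. ax + by + cz = a·x₀ + b·y₀ + c·z₀.
d = (-2)·(-7) + (-5)·9 + (-4)·(-1)
  = 14 - 45 + 4
  = -27
Equation: -2x - 5y - 4z = -27

-2x - 5y - 4z = -27


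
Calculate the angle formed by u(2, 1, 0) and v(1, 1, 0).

u·v = 2·1 + 1·1 + 0·0 = 2 + 1 + 0 = 3
|u| = √(2² + 1² + 0²) = √5 ≈ 2.236
|v| = √(1² + 1² + 0²) = √2 ≈ 1.414
cos θ = (u·v)/(|u||v|) = 3/(2.236·1.414) ≈ 0.9487
θ = arccos(0.9487) ≈ 18.43°

18.43°


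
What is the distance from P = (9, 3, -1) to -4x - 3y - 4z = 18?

distance = |a·x₀ + b·y₀ + c·z₀ - d| / √(a² + b² + c²)
  = |(-4)·9 + (-3)·3 + (-4)·(-1) - 18| / √((-4)² + (-3)² + (-4)²)
  = |-36 - 9 + 4 - 18| / √(16 + 9 + 16)
  = |-59| / √41
  = 59 / 6.403
  ≈ 9.214

9.214


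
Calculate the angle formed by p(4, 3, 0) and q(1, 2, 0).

p·q = 4·1 + 3·2 + 0·0 = 4 + 6 + 0 = 10
|p| = √(4² + 3² + 0²) = √25 ≈ 5
|q| = √(1² + 2² + 0²) = √5 ≈ 2.236
cos θ = (p·q)/(|p||q|) = 10/(5·2.236) ≈ 0.8944
θ = arccos(0.8944) ≈ 26.57°

26.57°


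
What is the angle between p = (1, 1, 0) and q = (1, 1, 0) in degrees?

p·q = 1·1 + 1·1 + 0·0 = 1 + 1 + 0 = 2
|p| = √(1² + 1² + 0²) = √2 ≈ 1.414
|q| = √(1² + 1² + 0²) = √2 ≈ 1.414
cos θ = (p·q)/(|p||q|) = 2/(1.414·1.414) ≈ 1
θ = arccos(1) ≈ 0°

0°


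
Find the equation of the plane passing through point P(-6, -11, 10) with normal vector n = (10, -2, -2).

The plane through P with normal n = (a, b, c) satisfies n·(r - P) = 0,
i.e. ax + by + cz = a·x₀ + b·y₀ + c·z₀.
d = 10·(-6) + (-2)·(-11) + (-2)·10
  = -60 + 22 - 20
  = -58
Equation: 10x - 2y - 2z = -58

10x - 2y - 2z = -58


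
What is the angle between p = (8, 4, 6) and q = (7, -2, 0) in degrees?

p·q = 8·7 + 4·(-2) + 6·0 = 56 - 8 + 0 = 48
|p| = √(8² + 4² + 6²) = √116 ≈ 10.77
|q| = √(7² + (-2)² + 0²) = √53 ≈ 7.28
cos θ = (p·q)/(|p||q|) = 48/(10.77·7.28) ≈ 0.6122
θ = arccos(0.6122) ≈ 52.25°

52.25°


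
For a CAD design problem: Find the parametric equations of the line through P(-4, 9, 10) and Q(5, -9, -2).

Direction vector d = Q - P = (5 + 4, -9 - 9, -2 - 10) = (9, -18, -12)
Parametric form r = P + t·d:
x = -4 + 9t, y = 9 - 18t, z = 10 - 12t

x = -4 + 9t, y = 9 - 18t, z = 10 - 12t


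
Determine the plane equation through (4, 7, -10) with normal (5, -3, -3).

The plane through P with normal n = (a, b, c) satisfies n·(r - P) = 0,
i.e. ax + by + cz = a·x₀ + b·y₀ + c·z₀.
d = 5·4 + (-3)·7 + (-3)·(-10)
  = 20 - 21 + 30
  = 29
Equation: 5x - 3y - 3z = 29

5x - 3y - 3z = 29


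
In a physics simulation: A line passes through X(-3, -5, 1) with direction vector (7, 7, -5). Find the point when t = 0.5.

P(t) = X + t·d
  = (-3 + 7·0.5, -5 + 7·0.5, 1 + (-5)·0.5)
  = (-3 + 3.5, -5 + 3.5, 1 - 2.5)
  = (0.5, -1.5, -1.5)

(0.5, -1.5, -1.5)


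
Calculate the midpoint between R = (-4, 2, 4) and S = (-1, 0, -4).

M = ((x₁+x₂)/2, (y₁+y₂)/2, (z₁+z₂)/2)
  = ((-4 - 1)/2, (2 + 0)/2, (4 - 4)/2)
  = (-5/2, 2/2, 0/2)
  = (-2.5, 1, 0)

(-2.5, 1, 0)


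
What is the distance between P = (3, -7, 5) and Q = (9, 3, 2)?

d = √[(x₂-x₁)² + (y₂-y₁)² + (z₂-z₁)²]
  = √[6² + 10² + (-3)²]
  = √[36 + 100 + 9]
  = √145
  ≈ 12.04

12.04


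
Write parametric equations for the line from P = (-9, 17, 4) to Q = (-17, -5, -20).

Direction vector d = Q - P = (-17 + 9, -5 - 17, -20 - 4) = (-8, -22, -24)
Parametric form r = P + t·d:
x = -9 - 8t, y = 17 - 22t, z = 4 - 24t

x = -9 - 8t, y = 17 - 22t, z = 4 - 24t


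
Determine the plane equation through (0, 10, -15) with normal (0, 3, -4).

The plane through P with normal n = (a, b, c) satisfies n·(r - P) = 0,
i.e. ax + by + cz = a·x₀ + b·y₀ + c·z₀.
d = 0·0 + 3·10 + (-4)·(-15)
  = 0 + 30 + 60
  = 90
Equation: 3y - 4z = 90

3y - 4z = 90


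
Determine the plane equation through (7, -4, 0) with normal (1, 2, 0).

The plane through P with normal n = (a, b, c) satisfies n·(r - P) = 0,
i.e. ax + by + cz = a·x₀ + b·y₀ + c·z₀.
d = 1·7 + 2·(-4) + 0·0
  = 7 - 8 + 0
  = -1
Equation: x + 2y = -1

x + 2y = -1


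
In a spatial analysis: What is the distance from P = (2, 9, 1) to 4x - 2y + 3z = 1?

distance = |a·x₀ + b·y₀ + c·z₀ - d| / √(a² + b² + c²)
  = |4·2 + (-2)·9 + 3·1 - 1| / √(4² + (-2)² + 3²)
  = |8 - 18 + 3 - 1| / √(16 + 4 + 9)
  = |-8| / √29
  = 8 / 5.385
  ≈ 1.486

1.486


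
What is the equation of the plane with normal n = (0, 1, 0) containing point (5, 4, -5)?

The plane through P with normal n = (a, b, c) satisfies n·(r - P) = 0,
i.e. ax + by + cz = a·x₀ + b·y₀ + c·z₀.
d = 0·5 + 1·4 + 0·(-5)
  = 0 + 4 + 0
  = 4
Equation: y = 4

y = 4


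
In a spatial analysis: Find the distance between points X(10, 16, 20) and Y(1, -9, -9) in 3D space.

d = √[(x₂-x₁)² + (y₂-y₁)² + (z₂-z₁)²]
  = √[(-9)² + (-25)² + (-29)²]
  = √[81 + 625 + 841]
  = √1547
  ≈ 39.33

39.33


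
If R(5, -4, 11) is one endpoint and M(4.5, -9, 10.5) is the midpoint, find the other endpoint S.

S = 2M - R
  = (2·4.5 - 5, 2·(-9) - (-4), 2·10.5 - 11)
  = (9 - 5, -18 + 4, 21 - 11)
  = (4, -14, 10)

(4, -14, 10)


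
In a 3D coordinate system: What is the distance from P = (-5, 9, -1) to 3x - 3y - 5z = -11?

distance = |a·x₀ + b·y₀ + c·z₀ - d| / √(a² + b² + c²)
  = |3·(-5) + (-3)·9 + (-5)·(-1) - (-11)| / √(3² + (-3)² + (-5)²)
  = |-15 - 27 + 5 + 11| / √(9 + 9 + 25)
  = |-26| / √43
  = 26 / 6.557
  ≈ 3.965

3.965


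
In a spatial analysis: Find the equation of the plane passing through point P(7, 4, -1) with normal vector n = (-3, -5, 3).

The plane through P with normal n = (a, b, c) satisfies n·(r - P) = 0,
i.e. ax + by + cz = a·x₀ + b·y₀ + c·z₀.
d = (-3)·7 + (-5)·4 + 3·(-1)
  = -21 - 20 - 3
  = -44
Equation: -3x - 5y + 3z = -44

-3x - 5y + 3z = -44


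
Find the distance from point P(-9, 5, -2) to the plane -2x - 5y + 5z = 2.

distance = |a·x₀ + b·y₀ + c·z₀ - d| / √(a² + b² + c²)
  = |(-2)·(-9) + (-5)·5 + 5·(-2) - 2| / √((-2)² + (-5)² + 5²)
  = |18 - 25 - 10 - 2| / √(4 + 25 + 25)
  = |-19| / √54
  = 19 / 7.348
  ≈ 2.586

2.586


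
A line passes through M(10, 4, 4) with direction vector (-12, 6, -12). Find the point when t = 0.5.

P(t) = M + t·d
  = (10 + (-12)·0.5, 4 + 6·0.5, 4 + (-12)·0.5)
  = (10 - 6, 4 + 3, 4 - 6)
  = (4, 7, -2)

(4, 7, -2)


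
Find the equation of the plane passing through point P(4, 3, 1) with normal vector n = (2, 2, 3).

The plane through P with normal n = (a, b, c) satisfies n·(r - P) = 0,
i.e. ax + by + cz = a·x₀ + b·y₀ + c·z₀.
d = 2·4 + 2·3 + 3·1
  = 8 + 6 + 3
  = 17
Equation: 2x + 2y + 3z = 17

2x + 2y + 3z = 17


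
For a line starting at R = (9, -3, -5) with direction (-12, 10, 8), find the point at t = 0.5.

P(t) = R + t·d
  = (9 + (-12)·0.5, -3 + 10·0.5, -5 + 8·0.5)
  = (9 - 6, -3 + 5, -5 + 4)
  = (3, 2, -1)

(3, 2, -1)


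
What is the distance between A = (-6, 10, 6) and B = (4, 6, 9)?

d = √[(x₂-x₁)² + (y₂-y₁)² + (z₂-z₁)²]
  = √[10² + (-4)² + 3²]
  = √[100 + 16 + 9]
  = √125
  ≈ 11.18

11.18


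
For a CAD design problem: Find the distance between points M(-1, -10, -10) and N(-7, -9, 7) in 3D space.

d = √[(x₂-x₁)² + (y₂-y₁)² + (z₂-z₁)²]
  = √[(-6)² + 1² + 17²]
  = √[36 + 1 + 289]
  = √326
  ≈ 18.06

18.06


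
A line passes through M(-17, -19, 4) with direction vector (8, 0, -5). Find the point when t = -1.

P(t) = M + t·d
  = (-17 + 8·(-1), -19 + 0·(-1), 4 + (-5)·(-1))
  = (-17 - 8, -19 + 0, 4 + 5)
  = (-25, -19, 9)

(-25, -19, 9)


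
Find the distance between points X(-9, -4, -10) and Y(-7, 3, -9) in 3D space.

d = √[(x₂-x₁)² + (y₂-y₁)² + (z₂-z₁)²]
  = √[2² + 7² + 1²]
  = √[4 + 49 + 1]
  = √54
  ≈ 7.348

7.348


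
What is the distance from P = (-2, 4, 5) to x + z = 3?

distance = |a·x₀ + b·y₀ + c·z₀ - d| / √(a² + b² + c²)
  = |1·(-2) + 0·4 + 1·5 - 3| / √(1² + 0² + 1²)
  = |-2 + 0 + 5 - 3| / √(1 + 0 + 1)
  = |0| / √2
  = 0 / 1.414
  ≈ 0

0


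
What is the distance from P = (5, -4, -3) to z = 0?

distance = |a·x₀ + b·y₀ + c·z₀ - d| / √(a² + b² + c²)
  = |0·5 + 0·(-4) + 1·(-3) - 0| / √(0² + 0² + 1²)
  = |0 + 0 - 3 + 0| / √(0 + 0 + 1)
  = |-3| / √1
  = 3 / 1
  ≈ 3

3


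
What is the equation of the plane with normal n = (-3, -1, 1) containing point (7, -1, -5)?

The plane through P with normal n = (a, b, c) satisfies n·(r - P) = 0,
i.e. ax + by + cz = a·x₀ + b·y₀ + c·z₀.
d = (-3)·7 + (-1)·(-1) + 1·(-5)
  = -21 + 1 - 5
  = -25
Equation: -3x - y + z = -25

-3x - y + z = -25


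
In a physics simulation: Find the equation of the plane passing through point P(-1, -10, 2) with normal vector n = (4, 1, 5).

The plane through P with normal n = (a, b, c) satisfies n·(r - P) = 0,
i.e. ax + by + cz = a·x₀ + b·y₀ + c·z₀.
d = 4·(-1) + 1·(-10) + 5·2
  = -4 - 10 + 10
  = -4
Equation: 4x + y + 5z = -4

4x + y + 5z = -4


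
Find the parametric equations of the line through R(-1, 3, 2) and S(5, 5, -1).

Direction vector d = S - R = (5 + 1, 5 - 3, -1 - 2) = (6, 2, -3)
Parametric form r = R + t·d:
x = -1 + 6t, y = 3 + 2t, z = 2 - 3t

x = -1 + 6t, y = 3 + 2t, z = 2 - 3t


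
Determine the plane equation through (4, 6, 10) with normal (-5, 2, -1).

The plane through P with normal n = (a, b, c) satisfies n·(r - P) = 0,
i.e. ax + by + cz = a·x₀ + b·y₀ + c·z₀.
d = (-5)·4 + 2·6 + (-1)·10
  = -20 + 12 - 10
  = -18
Equation: -5x + 2y - z = -18

-5x + 2y - z = -18


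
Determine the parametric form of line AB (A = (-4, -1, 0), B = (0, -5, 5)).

Direction vector d = B - A = (0 + 4, -5 + 1, 5 + 0) = (4, -4, 5)
Parametric form r = A + t·d:
x = -4 + 4t, y = -1 - 4t, z = 0 + 5t

x = -4 + 4t, y = -1 - 4t, z = 0 + 5t


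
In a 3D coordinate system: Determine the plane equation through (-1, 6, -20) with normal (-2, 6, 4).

The plane through P with normal n = (a, b, c) satisfies n·(r - P) = 0,
i.e. ax + by + cz = a·x₀ + b·y₀ + c·z₀.
d = (-2)·(-1) + 6·6 + 4·(-20)
  = 2 + 36 - 80
  = -42
Equation: -2x + 6y + 4z = -42

-2x + 6y + 4z = -42


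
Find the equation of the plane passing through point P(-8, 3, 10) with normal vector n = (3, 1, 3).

The plane through P with normal n = (a, b, c) satisfies n·(r - P) = 0,
i.e. ax + by + cz = a·x₀ + b·y₀ + c·z₀.
d = 3·(-8) + 1·3 + 3·10
  = -24 + 3 + 30
  = 9
Equation: 3x + y + 3z = 9

3x + y + 3z = 9


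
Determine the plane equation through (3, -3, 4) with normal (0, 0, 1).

The plane through P with normal n = (a, b, c) satisfies n·(r - P) = 0,
i.e. ax + by + cz = a·x₀ + b·y₀ + c·z₀.
d = 0·3 + 0·(-3) + 1·4
  = 0 + 0 + 4
  = 4
Equation: z = 4

z = 4


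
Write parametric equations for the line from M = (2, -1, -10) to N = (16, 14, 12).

Direction vector d = N - M = (16 - 2, 14 + 1, 12 + 10) = (14, 15, 22)
Parametric form r = M + t·d:
x = 2 + 14t, y = -1 + 15t, z = -10 + 22t

x = 2 + 14t, y = -1 + 15t, z = -10 + 22t


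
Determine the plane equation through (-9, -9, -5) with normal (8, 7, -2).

The plane through P with normal n = (a, b, c) satisfies n·(r - P) = 0,
i.e. ax + by + cz = a·x₀ + b·y₀ + c·z₀.
d = 8·(-9) + 7·(-9) + (-2)·(-5)
  = -72 - 63 + 10
  = -125
Equation: 8x + 7y - 2z = -125

8x + 7y - 2z = -125


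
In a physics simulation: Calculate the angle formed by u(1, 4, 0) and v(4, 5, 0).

u·v = 1·4 + 4·5 + 0·0 = 4 + 20 + 0 = 24
|u| = √(1² + 4² + 0²) = √17 ≈ 4.123
|v| = √(4² + 5² + 0²) = √41 ≈ 6.403
cos θ = (u·v)/(|u||v|) = 24/(4.123·6.403) ≈ 0.9091
θ = arccos(0.9091) ≈ 24.62°

24.62°


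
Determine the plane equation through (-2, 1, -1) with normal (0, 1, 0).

The plane through P with normal n = (a, b, c) satisfies n·(r - P) = 0,
i.e. ax + by + cz = a·x₀ + b·y₀ + c·z₀.
d = 0·(-2) + 1·1 + 0·(-1)
  = 0 + 1 + 0
  = 1
Equation: y = 1

y = 1


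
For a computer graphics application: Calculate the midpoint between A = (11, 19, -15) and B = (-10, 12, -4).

M = ((x₁+x₂)/2, (y₁+y₂)/2, (z₁+z₂)/2)
  = ((11 - 10)/2, (19 + 12)/2, (-15 - 4)/2)
  = (1/2, 31/2, -19/2)
  = (0.5, 15.5, -9.5)

(0.5, 15.5, -9.5)


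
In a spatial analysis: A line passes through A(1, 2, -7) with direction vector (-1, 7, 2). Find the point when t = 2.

P(t) = A + t·d
  = (1 + (-1)·2, 2 + 7·2, -7 + 2·2)
  = (1 - 2, 2 + 14, -7 + 4)
  = (-1, 16, -3)

(-1, 16, -3)


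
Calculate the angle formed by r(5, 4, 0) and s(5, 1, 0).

r·s = 5·5 + 4·1 + 0·0 = 25 + 4 + 0 = 29
|r| = √(5² + 4² + 0²) = √41 ≈ 6.403
|s| = √(5² + 1² + 0²) = √26 ≈ 5.099
cos θ = (r·s)/(|r||s|) = 29/(6.403·5.099) ≈ 0.8882
θ = arccos(0.8882) ≈ 27.35°

27.35°


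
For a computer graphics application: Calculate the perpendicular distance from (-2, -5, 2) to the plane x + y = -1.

distance = |a·x₀ + b·y₀ + c·z₀ - d| / √(a² + b² + c²)
  = |1·(-2) + 1·(-5) + 0·2 - (-1)| / √(1² + 1² + 0²)
  = |-2 - 5 + 0 + 1| / √(1 + 1 + 0)
  = |-6| / √2
  = 6 / 1.414
  ≈ 4.243

4.243


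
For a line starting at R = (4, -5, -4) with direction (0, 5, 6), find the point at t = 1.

P(t) = R + t·d
  = (4 + 0·1, -5 + 5·1, -4 + 6·1)
  = (4 + 0, -5 + 5, -4 + 6)
  = (4, 0, 2)

(4, 0, 2)


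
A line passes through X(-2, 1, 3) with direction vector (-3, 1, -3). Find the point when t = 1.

P(t) = X + t·d
  = (-2 + (-3)·1, 1 + 1·1, 3 + (-3)·1)
  = (-2 - 3, 1 + 1, 3 - 3)
  = (-5, 2, 0)

(-5, 2, 0)


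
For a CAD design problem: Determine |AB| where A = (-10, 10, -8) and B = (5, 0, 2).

d = √[(x₂-x₁)² + (y₂-y₁)² + (z₂-z₁)²]
  = √[15² + (-10)² + 10²]
  = √[225 + 100 + 100]
  = √425
  ≈ 20.62

20.62


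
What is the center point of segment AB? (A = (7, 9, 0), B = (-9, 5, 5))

M = ((x₁+x₂)/2, (y₁+y₂)/2, (z₁+z₂)/2)
  = ((7 - 9)/2, (9 + 5)/2, (0 + 5)/2)
  = (-2/2, 14/2, 5/2)
  = (-1, 7, 2.5)

(-1, 7, 2.5)


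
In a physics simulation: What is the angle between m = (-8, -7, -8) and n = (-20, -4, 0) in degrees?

m·n = (-8)·(-20) + (-7)·(-4) + (-8)·0 = 160 + 28 + 0 = 188
|m| = √((-8)² + (-7)² + (-8)²) = √177 ≈ 13.3
|n| = √((-20)² + (-4)² + 0²) = √416 ≈ 20.4
cos θ = (m·n)/(|m||n|) = 188/(13.3·20.4) ≈ 0.6928
θ = arccos(0.6928) ≈ 46.15°

46.15°


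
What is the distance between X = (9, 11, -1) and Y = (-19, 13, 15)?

d = √[(x₂-x₁)² + (y₂-y₁)² + (z₂-z₁)²]
  = √[(-28)² + 2² + 16²]
  = √[784 + 4 + 256]
  = √1044
  ≈ 32.31

32.31


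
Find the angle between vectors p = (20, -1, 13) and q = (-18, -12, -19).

p·q = 20·(-18) + (-1)·(-12) + 13·(-19) = -360 + 12 - 247 = -595
|p| = √(20² + (-1)² + 13²) = √570 ≈ 23.87
|q| = √((-18)² + (-12)² + (-19)²) = √829 ≈ 28.79
cos θ = (p·q)/(|p||q|) = -595/(23.87·28.79) ≈ -0.8656
θ = arccos(-0.8656) ≈ 149.9°

149.9°


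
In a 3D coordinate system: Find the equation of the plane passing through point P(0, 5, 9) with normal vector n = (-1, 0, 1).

The plane through P with normal n = (a, b, c) satisfies n·(r - P) = 0,
i.e. ax + by + cz = a·x₀ + b·y₀ + c·z₀.
d = (-1)·0 + 0·5 + 1·9
  = 0 + 0 + 9
  = 9
Equation: -x + z = 9

-x + z = 9


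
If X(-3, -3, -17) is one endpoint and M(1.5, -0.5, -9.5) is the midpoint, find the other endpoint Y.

Y = 2M - X
  = (2·1.5 - (-3), 2·(-0.5) - (-3), 2·(-9.5) - (-17))
  = (3 + 3, -1 + 3, -19 + 17)
  = (6, 2, -2)

(6, 2, -2)


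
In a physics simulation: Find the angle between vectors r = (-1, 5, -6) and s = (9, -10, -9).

r·s = (-1)·9 + 5·(-10) + (-6)·(-9) = -9 - 50 + 54 = -5
|r| = √((-1)² + 5² + (-6)²) = √62 ≈ 7.874
|s| = √(9² + (-10)² + (-9)²) = √262 ≈ 16.19
cos θ = (r·s)/(|r||s|) = -5/(7.874·16.19) ≈ -0.03923
θ = arccos(-0.03923) ≈ 92.25°

92.25°


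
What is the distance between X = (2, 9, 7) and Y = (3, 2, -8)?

d = √[(x₂-x₁)² + (y₂-y₁)² + (z₂-z₁)²]
  = √[1² + (-7)² + (-15)²]
  = √[1 + 49 + 225]
  = √275
  ≈ 16.58

16.58


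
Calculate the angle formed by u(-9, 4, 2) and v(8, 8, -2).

u·v = (-9)·8 + 4·8 + 2·(-2) = -72 + 32 - 4 = -44
|u| = √((-9)² + 4² + 2²) = √101 ≈ 10.05
|v| = √(8² + 8² + (-2)²) = √132 ≈ 11.49
cos θ = (u·v)/(|u||v|) = -44/(10.05·11.49) ≈ -0.3811
θ = arccos(-0.3811) ≈ 112.4°

112.4°


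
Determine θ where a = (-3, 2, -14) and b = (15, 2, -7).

a·b = (-3)·15 + 2·2 + (-14)·(-7) = -45 + 4 + 98 = 57
|a| = √((-3)² + 2² + (-14)²) = √209 ≈ 14.46
|b| = √(15² + 2² + (-7)²) = √278 ≈ 16.67
cos θ = (a·b)/(|a||b|) = 57/(14.46·16.67) ≈ 0.2365
θ = arccos(0.2365) ≈ 76.32°

76.32°


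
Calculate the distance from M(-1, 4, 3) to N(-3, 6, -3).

d = √[(x₂-x₁)² + (y₂-y₁)² + (z₂-z₁)²]
  = √[(-2)² + 2² + (-6)²]
  = √[4 + 4 + 36]
  = √44
  ≈ 6.633

6.633


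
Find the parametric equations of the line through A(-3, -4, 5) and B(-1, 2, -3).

Direction vector d = B - A = (-1 + 3, 2 + 4, -3 - 5) = (2, 6, -8)
Parametric form r = A + t·d:
x = -3 + 2t, y = -4 + 6t, z = 5 - 8t

x = -3 + 2t, y = -4 + 6t, z = 5 - 8t


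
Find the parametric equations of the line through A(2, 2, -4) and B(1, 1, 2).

Direction vector d = B - A = (1 - 2, 1 - 2, 2 + 4) = (-1, -1, 6)
Parametric form r = A + t·d:
x = 2 - t, y = 2 - t, z = -4 + 6t

x = 2 - t, y = 2 - t, z = -4 + 6t


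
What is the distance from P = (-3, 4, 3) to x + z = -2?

distance = |a·x₀ + b·y₀ + c·z₀ - d| / √(a² + b² + c²)
  = |1·(-3) + 0·4 + 1·3 - (-2)| / √(1² + 0² + 1²)
  = |-3 + 0 + 3 + 2| / √(1 + 0 + 1)
  = |2| / √2
  = 2 / 1.414
  ≈ 1.414

1.414


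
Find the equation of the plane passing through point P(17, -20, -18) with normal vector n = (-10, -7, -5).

The plane through P with normal n = (a, b, c) satisfies n·(r - P) = 0,
i.e. ax + by + cz = a·x₀ + b·y₀ + c·z₀.
d = (-10)·17 + (-7)·(-20) + (-5)·(-18)
  = -170 + 140 + 90
  = 60
Equation: -10x - 7y - 5z = 60

-10x - 7y - 5z = 60


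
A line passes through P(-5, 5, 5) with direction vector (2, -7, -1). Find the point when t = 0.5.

P(t) = P + t·d
  = (-5 + 2·0.5, 5 + (-7)·0.5, 5 + (-1)·0.5)
  = (-5 + 1, 5 - 3.5, 5 - 0.5)
  = (-4, 1.5, 4.5)

(-4, 1.5, 4.5)


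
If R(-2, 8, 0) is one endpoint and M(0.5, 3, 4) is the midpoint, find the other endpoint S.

S = 2M - R
  = (2·0.5 - (-2), 2·3 - 8, 2·4 - 0)
  = (1 + 2, 6 - 8, 8 + 0)
  = (3, -2, 8)

(3, -2, 8)


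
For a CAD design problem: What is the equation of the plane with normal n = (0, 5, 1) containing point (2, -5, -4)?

The plane through P with normal n = (a, b, c) satisfies n·(r - P) = 0,
i.e. ax + by + cz = a·x₀ + b·y₀ + c·z₀.
d = 0·2 + 5·(-5) + 1·(-4)
  = 0 - 25 - 4
  = -29
Equation: 5y + z = -29

5y + z = -29


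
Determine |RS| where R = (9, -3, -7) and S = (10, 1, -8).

d = √[(x₂-x₁)² + (y₂-y₁)² + (z₂-z₁)²]
  = √[1² + 4² + (-1)²]
  = √[1 + 16 + 1]
  = √18
  ≈ 4.243

4.243


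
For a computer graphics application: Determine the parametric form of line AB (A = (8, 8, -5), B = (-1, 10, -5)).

Direction vector d = B - A = (-1 - 8, 10 - 8, -5 + 5) = (-9, 2, 0)
Parametric form r = A + t·d:
x = 8 - 9t, y = 8 + 2t, z = -5

x = 8 - 9t, y = 8 + 2t, z = -5


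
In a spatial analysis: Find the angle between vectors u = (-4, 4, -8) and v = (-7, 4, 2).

u·v = (-4)·(-7) + 4·4 + (-8)·2 = 28 + 16 - 16 = 28
|u| = √((-4)² + 4² + (-8)²) = √96 ≈ 9.798
|v| = √((-7)² + 4² + 2²) = √69 ≈ 8.307
cos θ = (u·v)/(|u||v|) = 28/(9.798·8.307) ≈ 0.344
θ = arccos(0.344) ≈ 69.88°

69.88°


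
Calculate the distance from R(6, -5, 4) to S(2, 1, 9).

d = √[(x₂-x₁)² + (y₂-y₁)² + (z₂-z₁)²]
  = √[(-4)² + 6² + 5²]
  = √[16 + 36 + 25]
  = √77
  ≈ 8.775

8.775


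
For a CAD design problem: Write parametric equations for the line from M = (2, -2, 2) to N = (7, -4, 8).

Direction vector d = N - M = (7 - 2, -4 + 2, 8 - 2) = (5, -2, 6)
Parametric form r = M + t·d:
x = 2 + 5t, y = -2 - 2t, z = 2 + 6t

x = 2 + 5t, y = -2 - 2t, z = 2 + 6t


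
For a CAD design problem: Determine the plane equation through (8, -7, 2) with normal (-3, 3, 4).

The plane through P with normal n = (a, b, c) satisfies n·(r - P) = 0,
i.e. ax + by + cz = a·x₀ + b·y₀ + c·z₀.
d = (-3)·8 + 3·(-7) + 4·2
  = -24 - 21 + 8
  = -37
Equation: -3x + 3y + 4z = -37

-3x + 3y + 4z = -37


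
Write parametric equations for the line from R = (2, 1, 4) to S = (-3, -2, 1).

Direction vector d = S - R = (-3 - 2, -2 - 1, 1 - 4) = (-5, -3, -3)
Parametric form r = R + t·d:
x = 2 - 5t, y = 1 - 3t, z = 4 - 3t

x = 2 - 5t, y = 1 - 3t, z = 4 - 3t


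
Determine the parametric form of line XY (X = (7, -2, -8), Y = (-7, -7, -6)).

Direction vector d = Y - X = (-7 - 7, -7 + 2, -6 + 8) = (-14, -5, 2)
Parametric form r = X + t·d:
x = 7 - 14t, y = -2 - 5t, z = -8 + 2t

x = 7 - 14t, y = -2 - 5t, z = -8 + 2t


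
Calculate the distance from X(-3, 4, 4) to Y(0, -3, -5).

d = √[(x₂-x₁)² + (y₂-y₁)² + (z₂-z₁)²]
  = √[3² + (-7)² + (-9)²]
  = √[9 + 49 + 81]
  = √139
  ≈ 11.79

11.79


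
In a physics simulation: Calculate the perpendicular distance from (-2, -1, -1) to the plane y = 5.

distance = |a·x₀ + b·y₀ + c·z₀ - d| / √(a² + b² + c²)
  = |0·(-2) + 1·(-1) + 0·(-1) - 5| / √(0² + 1² + 0²)
  = |0 - 1 + 0 - 5| / √(0 + 1 + 0)
  = |-6| / √1
  = 6 / 1
  ≈ 6

6


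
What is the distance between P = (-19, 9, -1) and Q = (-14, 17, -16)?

d = √[(x₂-x₁)² + (y₂-y₁)² + (z₂-z₁)²]
  = √[5² + 8² + (-15)²]
  = √[25 + 64 + 225]
  = √314
  ≈ 17.72

17.72


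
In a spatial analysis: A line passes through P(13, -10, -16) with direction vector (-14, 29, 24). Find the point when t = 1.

P(t) = P + t·d
  = (13 + (-14)·1, -10 + 29·1, -16 + 24·1)
  = (13 - 14, -10 + 29, -16 + 24)
  = (-1, 19, 8)

(-1, 19, 8)


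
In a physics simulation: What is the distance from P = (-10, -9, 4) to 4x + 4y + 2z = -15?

distance = |a·x₀ + b·y₀ + c·z₀ - d| / √(a² + b² + c²)
  = |4·(-10) + 4·(-9) + 2·4 - (-15)| / √(4² + 4² + 2²)
  = |-40 - 36 + 8 + 15| / √(16 + 16 + 4)
  = |-53| / √36
  = 53 / 6
  ≈ 8.833

8.833


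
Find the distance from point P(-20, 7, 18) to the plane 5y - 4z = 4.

distance = |a·x₀ + b·y₀ + c·z₀ - d| / √(a² + b² + c²)
  = |0·(-20) + 5·7 + (-4)·18 - 4| / √(0² + 5² + (-4)²)
  = |0 + 35 - 72 - 4| / √(0 + 25 + 16)
  = |-41| / √41
  = 41 / 6.403
  ≈ 6.403

6.403


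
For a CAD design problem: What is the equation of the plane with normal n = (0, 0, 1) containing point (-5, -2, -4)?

The plane through P with normal n = (a, b, c) satisfies n·(r - P) = 0,
i.e. ax + by + cz = a·x₀ + b·y₀ + c·z₀.
d = 0·(-5) + 0·(-2) + 1·(-4)
  = 0 + 0 - 4
  = -4
Equation: z = -4

z = -4


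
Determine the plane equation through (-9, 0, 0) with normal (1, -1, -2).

The plane through P with normal n = (a, b, c) satisfies n·(r - P) = 0,
i.e. ax + by + cz = a·x₀ + b·y₀ + c·z₀.
d = 1·(-9) + (-1)·0 + (-2)·0
  = -9 + 0 + 0
  = -9
Equation: x - y - 2z = -9

x - y - 2z = -9


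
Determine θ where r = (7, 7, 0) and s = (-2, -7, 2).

r·s = 7·(-2) + 7·(-7) + 0·2 = -14 - 49 + 0 = -63
|r| = √(7² + 7² + 0²) = √98 ≈ 9.899
|s| = √((-2)² + (-7)² + 2²) = √57 ≈ 7.55
cos θ = (r·s)/(|r||s|) = -63/(9.899·7.55) ≈ -0.8429
θ = arccos(-0.8429) ≈ 147.5°

147.5°


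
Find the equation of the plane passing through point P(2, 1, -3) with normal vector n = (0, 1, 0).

The plane through P with normal n = (a, b, c) satisfies n·(r - P) = 0,
i.e. ax + by + cz = a·x₀ + b·y₀ + c·z₀.
d = 0·2 + 1·1 + 0·(-3)
  = 0 + 1 + 0
  = 1
Equation: y = 1

y = 1


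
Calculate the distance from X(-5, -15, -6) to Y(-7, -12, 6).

d = √[(x₂-x₁)² + (y₂-y₁)² + (z₂-z₁)²]
  = √[(-2)² + 3² + 12²]
  = √[4 + 9 + 144]
  = √157
  ≈ 12.53

12.53


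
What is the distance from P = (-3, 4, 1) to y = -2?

distance = |a·x₀ + b·y₀ + c·z₀ - d| / √(a² + b² + c²)
  = |0·(-3) + 1·4 + 0·1 - (-2)| / √(0² + 1² + 0²)
  = |0 + 4 + 0 + 2| / √(0 + 1 + 0)
  = |6| / √1
  = 6 / 1
  ≈ 6

6


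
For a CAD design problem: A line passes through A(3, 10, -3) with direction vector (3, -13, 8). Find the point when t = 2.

P(t) = A + t·d
  = (3 + 3·2, 10 + (-13)·2, -3 + 8·2)
  = (3 + 6, 10 - 26, -3 + 16)
  = (9, -16, 13)

(9, -16, 13)


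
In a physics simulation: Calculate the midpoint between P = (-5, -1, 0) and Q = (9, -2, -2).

M = ((x₁+x₂)/2, (y₁+y₂)/2, (z₁+z₂)/2)
  = ((-5 + 9)/2, (-1 - 2)/2, (0 - 2)/2)
  = (4/2, -3/2, -2/2)
  = (2, -1.5, -1)

(2, -1.5, -1)


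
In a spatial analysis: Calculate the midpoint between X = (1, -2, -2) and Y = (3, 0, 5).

M = ((x₁+x₂)/2, (y₁+y₂)/2, (z₁+z₂)/2)
  = ((1 + 3)/2, (-2 + 0)/2, (-2 + 5)/2)
  = (4/2, -2/2, 3/2)
  = (2, -1, 1.5)

(2, -1, 1.5)


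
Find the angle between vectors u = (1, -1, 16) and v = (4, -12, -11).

u·v = 1·4 + (-1)·(-12) + 16·(-11) = 4 + 12 - 176 = -160
|u| = √(1² + (-1)² + 16²) = √258 ≈ 16.06
|v| = √(4² + (-12)² + (-11)²) = √281 ≈ 16.76
cos θ = (u·v)/(|u||v|) = -160/(16.06·16.76) ≈ -0.5942
θ = arccos(-0.5942) ≈ 126.5°

126.5°


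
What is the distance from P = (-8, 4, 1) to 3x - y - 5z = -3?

distance = |a·x₀ + b·y₀ + c·z₀ - d| / √(a² + b² + c²)
  = |3·(-8) + (-1)·4 + (-5)·1 - (-3)| / √(3² + (-1)² + (-5)²)
  = |-24 - 4 - 5 + 3| / √(9 + 1 + 25)
  = |-30| / √35
  = 30 / 5.916
  ≈ 5.071

5.071


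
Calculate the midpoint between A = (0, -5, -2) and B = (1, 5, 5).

M = ((x₁+x₂)/2, (y₁+y₂)/2, (z₁+z₂)/2)
  = ((0 + 1)/2, (-5 + 5)/2, (-2 + 5)/2)
  = (1/2, 0/2, 3/2)
  = (0.5, 0, 1.5)

(0.5, 0, 1.5)


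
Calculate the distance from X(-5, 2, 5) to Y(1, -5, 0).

d = √[(x₂-x₁)² + (y₂-y₁)² + (z₂-z₁)²]
  = √[6² + (-7)² + (-5)²]
  = √[36 + 49 + 25]
  = √110
  ≈ 10.49

10.49


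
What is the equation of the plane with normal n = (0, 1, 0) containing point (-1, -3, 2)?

The plane through P with normal n = (a, b, c) satisfies n·(r - P) = 0,
i.e. ax + by + cz = a·x₀ + b·y₀ + c·z₀.
d = 0·(-1) + 1·(-3) + 0·2
  = 0 - 3 + 0
  = -3
Equation: y = -3

y = -3


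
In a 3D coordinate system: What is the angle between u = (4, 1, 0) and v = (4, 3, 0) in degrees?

u·v = 4·4 + 1·3 + 0·0 = 16 + 3 + 0 = 19
|u| = √(4² + 1² + 0²) = √17 ≈ 4.123
|v| = √(4² + 3² + 0²) = √25 ≈ 5
cos θ = (u·v)/(|u||v|) = 19/(4.123·5) ≈ 0.9216
θ = arccos(0.9216) ≈ 22.83°

22.83°


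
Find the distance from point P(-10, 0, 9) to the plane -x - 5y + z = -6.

distance = |a·x₀ + b·y₀ + c·z₀ - d| / √(a² + b² + c²)
  = |(-1)·(-10) + (-5)·0 + 1·9 - (-6)| / √((-1)² + (-5)² + 1²)
  = |10 + 0 + 9 + 6| / √(1 + 25 + 1)
  = |25| / √27
  = 25 / 5.196
  ≈ 4.811

4.811


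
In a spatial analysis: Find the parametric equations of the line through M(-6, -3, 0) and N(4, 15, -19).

Direction vector d = N - M = (4 + 6, 15 + 3, -19 + 0) = (10, 18, -19)
Parametric form r = M + t·d:
x = -6 + 10t, y = -3 + 18t, z = 0 - 19t

x = -6 + 10t, y = -3 + 18t, z = 0 - 19t


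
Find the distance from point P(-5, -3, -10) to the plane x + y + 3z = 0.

distance = |a·x₀ + b·y₀ + c·z₀ - d| / √(a² + b² + c²)
  = |1·(-5) + 1·(-3) + 3·(-10) - 0| / √(1² + 1² + 3²)
  = |-5 - 3 - 30 + 0| / √(1 + 1 + 9)
  = |-38| / √11
  = 38 / 3.317
  ≈ 11.46

11.46


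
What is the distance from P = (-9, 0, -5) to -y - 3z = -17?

distance = |a·x₀ + b·y₀ + c·z₀ - d| / √(a² + b² + c²)
  = |0·(-9) + (-1)·0 + (-3)·(-5) - (-17)| / √(0² + (-1)² + (-3)²)
  = |0 + 0 + 15 + 17| / √(0 + 1 + 9)
  = |32| / √10
  = 32 / 3.162
  ≈ 10.12

10.12


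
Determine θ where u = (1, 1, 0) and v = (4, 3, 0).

u·v = 1·4 + 1·3 + 0·0 = 4 + 3 + 0 = 7
|u| = √(1² + 1² + 0²) = √2 ≈ 1.414
|v| = √(4² + 3² + 0²) = √25 ≈ 5
cos θ = (u·v)/(|u||v|) = 7/(1.414·5) ≈ 0.9899
θ = arccos(0.9899) ≈ 8.13°

8.13°


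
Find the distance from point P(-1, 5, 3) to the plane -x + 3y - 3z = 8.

distance = |a·x₀ + b·y₀ + c·z₀ - d| / √(a² + b² + c²)
  = |(-1)·(-1) + 3·5 + (-3)·3 - 8| / √((-1)² + 3² + (-3)²)
  = |1 + 15 - 9 - 8| / √(1 + 9 + 9)
  = |-1| / √19
  = 1 / 4.359
  ≈ 0.2294

0.2294


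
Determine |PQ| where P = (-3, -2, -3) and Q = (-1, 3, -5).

d = √[(x₂-x₁)² + (y₂-y₁)² + (z₂-z₁)²]
  = √[2² + 5² + (-2)²]
  = √[4 + 25 + 4]
  = √33
  ≈ 5.745

5.745


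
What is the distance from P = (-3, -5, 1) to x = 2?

distance = |a·x₀ + b·y₀ + c·z₀ - d| / √(a² + b² + c²)
  = |1·(-3) + 0·(-5) + 0·1 - 2| / √(1² + 0² + 0²)
  = |-3 + 0 + 0 - 2| / √(1 + 0 + 0)
  = |-5| / √1
  = 5 / 1
  ≈ 5

5


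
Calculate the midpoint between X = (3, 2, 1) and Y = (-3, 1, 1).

M = ((x₁+x₂)/2, (y₁+y₂)/2, (z₁+z₂)/2)
  = ((3 - 3)/2, (2 + 1)/2, (1 + 1)/2)
  = (0/2, 3/2, 2/2)
  = (0, 1.5, 1)

(0, 1.5, 1)


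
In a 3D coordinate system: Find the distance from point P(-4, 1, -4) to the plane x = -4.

distance = |a·x₀ + b·y₀ + c·z₀ - d| / √(a² + b² + c²)
  = |1·(-4) + 0·1 + 0·(-4) - (-4)| / √(1² + 0² + 0²)
  = |-4 + 0 + 0 + 4| / √(1 + 0 + 0)
  = |0| / √1
  = 0 / 1
  ≈ 0

0


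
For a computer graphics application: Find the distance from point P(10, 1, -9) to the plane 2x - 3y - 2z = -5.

distance = |a·x₀ + b·y₀ + c·z₀ - d| / √(a² + b² + c²)
  = |2·10 + (-3)·1 + (-2)·(-9) - (-5)| / √(2² + (-3)² + (-2)²)
  = |20 - 3 + 18 + 5| / √(4 + 9 + 4)
  = |40| / √17
  = 40 / 4.123
  ≈ 9.701

9.701


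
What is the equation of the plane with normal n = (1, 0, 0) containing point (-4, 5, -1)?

The plane through P with normal n = (a, b, c) satisfies n·(r - P) = 0,
i.e. ax + by + cz = a·x₀ + b·y₀ + c·z₀.
d = 1·(-4) + 0·5 + 0·(-1)
  = -4 + 0 + 0
  = -4
Equation: x = -4

x = -4


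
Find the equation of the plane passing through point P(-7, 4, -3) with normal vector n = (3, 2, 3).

The plane through P with normal n = (a, b, c) satisfies n·(r - P) = 0,
i.e. ax + by + cz = a·x₀ + b·y₀ + c·z₀.
d = 3·(-7) + 2·4 + 3·(-3)
  = -21 + 8 - 9
  = -22
Equation: 3x + 2y + 3z = -22

3x + 2y + 3z = -22
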